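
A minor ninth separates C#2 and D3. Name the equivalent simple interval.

m2

Each octave removed subtracts seven from the number: 9 − 7 = 2.
That makes a minor ninth a compound minor second — an octave plus a minor second.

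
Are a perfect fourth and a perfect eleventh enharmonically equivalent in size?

No

A perfect fourth spans 5 semitones; a perfect eleventh spans 17 semitones. They differ by 12.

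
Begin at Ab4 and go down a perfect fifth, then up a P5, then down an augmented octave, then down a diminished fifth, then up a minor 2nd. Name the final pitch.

Ebb3

Down a perfect fifth from Ab4: Db4 (7 semitones down).
Up a perfect fifth from Db4: Ab4 (7 semitones up).
Down an augmented octave from Ab4: Abb3 (13 semitones down).
A diminished fifth down from Abb3 is Db3.
Up a minor second from Db3: Ebb3 (1 semitone up).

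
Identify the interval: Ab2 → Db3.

A to D spans four letter names (A-B-C-D) — that makes it a fourth of some quality.
Counting semitones, Ab2→Db3 is 5, which is the perfect fourth.

perfect fourth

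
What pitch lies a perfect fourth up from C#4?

F#4

Counting four letter names up from C lands on F.
A perfect fourth is 5 semitones; 5 semitones up from C#4 gives F#4.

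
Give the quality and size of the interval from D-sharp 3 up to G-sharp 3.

perfect fourth

D to G spans four letter names (D-E-F-G): a fourth.
D#3 to G#3 is 5 semitones, matching the perfect fourth exactly, so the quality is perfect.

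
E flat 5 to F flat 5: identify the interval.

minor second

E to F spans two letter names (E-F) — that makes it a second of some quality.
A major second would be 2 semitones, but Eb5 to Fb5 is 1 — one semitone narrower, making it a minor second.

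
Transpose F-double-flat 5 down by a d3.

Three letter names down from F: D.
A diminished third spans 2 semitones, so from Fbb5 the target pitch is Db5.

D-flat 5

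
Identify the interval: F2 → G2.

major second

F to G spans two letter names (F-G) — that makes it a second of some quality.
Counting semitones, F2→G2 is 2, which is the major second.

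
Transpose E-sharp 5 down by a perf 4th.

Four letter names down from E: B.
Moving 5 semitones down from E#5 (the size of a perfect fourth) reaches B#4.

B-sharp 4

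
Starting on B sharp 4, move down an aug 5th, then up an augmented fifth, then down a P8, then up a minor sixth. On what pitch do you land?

An augmented fifth down from B#4 is E4.
An augmented fifth up from E4 is B#4.
B#4 down a perfect octave → B#3 (12 semitones).
B#3 up a minor sixth → G#4 (8 semitones).

G sharp 4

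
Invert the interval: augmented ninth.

First reduce the compound augmented ninth to its simple form, an augmented second.
The rule of nine gives the new number: 9 − 2 = 7, so a second becomes a seventh.
Quality inverts too: augmented becomes diminished. That makes the inversion a diminished seventh.

diminished 7th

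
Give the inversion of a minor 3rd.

major sixth

The rule of nine gives the new number: 9 − 3 = 6, so a third becomes a sixth.
Quality inverts too: minor becomes major. That makes the inversion a major sixth.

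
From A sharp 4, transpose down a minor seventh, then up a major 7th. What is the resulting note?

A double-sharp 4

A#4 down a minor seventh → B#3 (10 semitones).
Up a major seventh from B#3: A##4 (11 semitones up).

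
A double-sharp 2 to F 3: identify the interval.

doubly diminished 6th

A to F spans six letter names (A-B-C-D-E-F) — that makes it a sixth of some quality.
A##2 to F3 spans 6 semitones — three semitones narrower than the major sixth (9) — giving a doubly diminished sixth.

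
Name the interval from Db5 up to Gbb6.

diminished eleventh

D to G spans four letter names (D-E-F-G), plus an octave, so the interval is some kind of eleventh.
Db5 to Gbb6 spans 16 semitones — one semitone narrower than the perfect eleventh (17) — giving a diminished eleventh.
(Equivalently, a compound diminished fourth: a diminished fourth plus an octave.)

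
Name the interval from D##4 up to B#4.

D to B spans six letter names (D-E-F-G-A-B) — that makes it a sixth of some quality.
At 8 semitones, D##4→B#4 falls one short of a major sixth: minor.

minor sixth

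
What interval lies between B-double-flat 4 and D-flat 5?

major third

B to D spans three letter names (B-C-D) — that makes it a third of some quality.
Bbb4 to Db5 is 4 semitones, matching the major third exactly, so the quality is major.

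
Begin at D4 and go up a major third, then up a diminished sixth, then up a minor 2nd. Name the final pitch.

D4 up a major third → F#4 (4 semitones).
A diminished sixth up from F#4 is Db5.
Up a minor second from Db5: Ebb5 (1 semitone up).

Ebb5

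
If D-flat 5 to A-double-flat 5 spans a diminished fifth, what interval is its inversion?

Inverted interval numbers add to nine, so a fifth pairs with a fourth (5 + 4 = 9).
The quality also flips — diminished becomes augmented — giving an augmented fourth.

A4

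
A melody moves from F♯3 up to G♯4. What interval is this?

major ninth

F to G spans two letter names (F-G), plus an octave, so the interval is some kind of ninth.
The major ninth spans 14 semitones, and F#3 to G#4 is exactly 14 semitones — so this is a major ninth.
(Equivalently, a compound major second: a major second plus an octave.)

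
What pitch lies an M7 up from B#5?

A##6

Counting seven letter names up from B lands on A.
Moving 11 semitones up from B#5 (the size of a major seventh) reaches A##6.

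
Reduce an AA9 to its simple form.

AA2

Subtracting seven from the interval number removes an octave: 9 − 7 = 2.
Quality carries through unchanged, so the simple form is a doubly augmented second.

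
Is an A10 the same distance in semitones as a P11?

An augmented tenth = 17 semitones = a perfect eleventh; enharmonically equal.

Yes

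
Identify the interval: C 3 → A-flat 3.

C to A spans six letter names (C-D-E-F-G-A) — that makes it a sixth of some quality.
C3 to Ab3 is 8 semitones, a half step short of the major sixth (9), so this is minor.

m6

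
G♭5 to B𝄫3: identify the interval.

Descending from Gb5 to Bbb3 is the same interval as ascending Bbb3 to Gb5.
B to G spans six letter names (B-C-D-E-F-G), plus an octave, so the interval is some kind of thirteenth.
Counting semitones, Bbb3→Gb5 is 21, which is the major thirteenth.
(Equivalently, a compound major sixth: a major sixth plus an octave.)

major thirteenth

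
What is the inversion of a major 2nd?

The rule of nine gives the new number: 9 − 2 = 7, so a second becomes a seventh.
Quality inverts too: major becomes minor. That makes the inversion a minor seventh.

m7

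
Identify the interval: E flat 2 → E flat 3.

E to E is the same letter name, plus an octave: an octave.
Eb2 to Eb3 is 12 semitones, matching the perfect octave exactly, so the quality is perfect.

perfect octave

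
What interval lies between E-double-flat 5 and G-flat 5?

E to G spans three letter names (E-F-G): a third.
The major third spans 4 semitones, and Ebb5 to Gb5 is exactly 4 semitones — so this is a major third.

major third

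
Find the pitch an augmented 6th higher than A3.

The sixth takes the letter from A up to F.
Moving 10 semitones up from A3 (the size of an augmented sixth) reaches F##4.

F##4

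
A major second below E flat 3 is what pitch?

Counting two letter names down from E lands on D.
A major second spans 2 semitones, so from Eb3 the target pitch is Db3.

D flat 3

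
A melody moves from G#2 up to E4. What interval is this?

G to E spans six letter names (G-A-B-C-D-E), plus an octave — that makes it a thirteenth of some quality.
G#2 to E4 is 20 semitones, a half step short of the major thirteenth (21), so this is minor.
(Equivalently, a compound minor sixth: a minor sixth plus an octave.)

minor thirteenth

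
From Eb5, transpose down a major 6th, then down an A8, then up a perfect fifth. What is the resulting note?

Down a major sixth from Eb5: Gb4 (9 semitones down).
Gb4 down an augmented octave → Gbb3 (13 semitones).
A perfect fifth up from Gbb3 is Dbb4.

Dbb4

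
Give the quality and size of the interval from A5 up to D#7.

A11

A to D spans four letter names (A-B-C-D), plus an octave, so the interval is some kind of eleventh.
A5 to D#7 spans 18 semitones — one semitone wider than the perfect eleventh (17) — giving an augmented eleventh.
(Equivalently, a compound augmented fourth: an augmented fourth plus an octave.)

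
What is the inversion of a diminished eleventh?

augmented fifth

First reduce the compound diminished eleventh to its simple form, a diminished fourth.
Interval numbers invert to sum to nine: 4 + 5 = 9, so a fourth inverts to a fifth.
The quality also flips — diminished becomes augmented — giving an augmented fifth.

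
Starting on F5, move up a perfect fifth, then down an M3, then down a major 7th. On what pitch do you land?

A perfect fifth up from F5 is C6.
A major third down from C6 is Ab5.
A major seventh down from Ab5 is Bbb4.

Bbb4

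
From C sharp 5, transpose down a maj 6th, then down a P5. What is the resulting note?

A 3

C#5 down a major sixth → E4 (9 semitones).
A perfect fifth down from E4 is A3.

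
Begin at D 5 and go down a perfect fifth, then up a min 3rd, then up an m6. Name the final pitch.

Down a perfect fifth from D5: G4 (7 semitones down).
A minor third up from G4 is Bb4.
Up a minor sixth from Bb4: Gb5 (8 semitones up).

G flat 5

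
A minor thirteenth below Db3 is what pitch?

F1

Counting six letter names plus an octave down from D lands on F.
A minor thirteenth is 20 semitones; 20 semitones down from Db3 gives F1.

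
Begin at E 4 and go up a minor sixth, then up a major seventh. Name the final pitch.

E4 up a minor sixth → C5 (8 semitones).
A major seventh up from C5 is B5.

B 5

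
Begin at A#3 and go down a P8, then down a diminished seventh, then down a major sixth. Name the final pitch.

A#3 down a perfect octave → A#2 (12 semitones).
A#2 down a diminished seventh → B##1 (9 semitones).
B##1 down a major sixth → D##1 (9 semitones).

D##1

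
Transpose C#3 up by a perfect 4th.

F#3

The fourth takes the letter from C up to F.
A perfect fourth spans 5 semitones, so from C#3 the target pitch is F#3.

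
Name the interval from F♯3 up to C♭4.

doubly diminished 5th

F to C spans five letter names (F-G-A-B-C) — that makes it a fifth of some quality.
F#3 to Cb4 spans 5 semitones — two semitones narrower than the perfect fifth (7) — giving a doubly diminished fifth.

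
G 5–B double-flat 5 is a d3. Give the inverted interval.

Interval numbers invert to sum to nine: 3 + 6 = 9, so a third inverts to a sixth.
The quality also flips — diminished becomes augmented — giving an augmented sixth.

augmented 6th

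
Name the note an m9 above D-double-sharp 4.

E-sharp 5

Counting two letter names plus an octave up from D lands on E.
Moving 13 semitones up from D##4 (the size of a minor ninth) reaches E#5.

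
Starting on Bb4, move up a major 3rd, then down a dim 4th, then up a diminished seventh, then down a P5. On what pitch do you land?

C5

Up a major third from Bb4: D5 (4 semitones up).
A diminished fourth down from D5 is A#4.
A#4 up a diminished seventh → G5 (9 semitones).
A perfect fifth down from G5 is C5.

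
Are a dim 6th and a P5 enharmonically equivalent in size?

Yes

A diminished sixth spans 7 semitones, and a perfect fifth also spans 7 semitones — they're enharmonic.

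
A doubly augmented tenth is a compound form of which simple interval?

AA3

Subtracting seven from the interval number removes an octave: 10 − 7 = 3.
So a doubly augmented tenth is an octave plus a doubly augmented third. The quality is unchanged.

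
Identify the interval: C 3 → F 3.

perfect fourth

C to F spans four letter names (C-D-E-F) — that makes it a fourth of some quality.
C3 to F3 is 5 semitones, matching the perfect fourth exactly, so the quality is perfect.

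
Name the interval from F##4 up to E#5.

F to E spans seven letter names (F-G-A-B-C-D-E): a seventh.
At 10 semitones, F##4→E#5 falls one short of a major seventh: minor.

minor seventh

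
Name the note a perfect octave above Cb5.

For an octave the letter name doesn't change: still C, an octave up.
A perfect octave spans 12 semitones, so from Cb5 the target pitch is Cb6.

Cb6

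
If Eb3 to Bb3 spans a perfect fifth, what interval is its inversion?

Interval numbers invert to sum to nine: 5 + 4 = 9, so a fifth inverts to a fourth.
And perfect stays perfect under inversion, so we get a perfect fourth.

perfect fourth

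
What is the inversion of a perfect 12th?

First reduce the compound perfect twelfth to its simple form, a perfect fifth.
The rule of nine gives the new number: 9 − 5 = 4, so a fifth becomes a fourth.
Quality inverts too: perfect stays perfect. That makes the inversion a perfect fourth.

perfect fourth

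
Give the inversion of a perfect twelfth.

perfect fourth

First reduce the compound perfect twelfth to its simple form, a perfect fifth.
Inverted interval numbers add to nine, so a fifth pairs with a fourth (5 + 4 = 9).
And perfect stays perfect under inversion, so we get a perfect fourth.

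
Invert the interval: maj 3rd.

The rule of nine gives the new number: 9 − 3 = 6, so a third becomes a sixth.
Quality inverts too: major becomes minor. That makes the inversion a minor sixth.

minor 6th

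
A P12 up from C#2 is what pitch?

Counting five letter names plus an octave up from C lands on G.
A perfect twelfth spans 19 semitones, so from C#2 the target pitch is G#3.

G#3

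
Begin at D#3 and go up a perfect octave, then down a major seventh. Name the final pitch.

E3

D#3 up a perfect octave → D#4 (12 semitones).
Down a major seventh from D#4: E3 (11 semitones down).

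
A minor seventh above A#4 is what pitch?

Seven letter names up from A: G.
A minor seventh spans 10 semitones, so from A#4 the target pitch is G#5.

G#5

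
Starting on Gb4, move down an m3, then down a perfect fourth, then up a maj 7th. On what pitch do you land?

Gb4 down a minor third → Eb4 (3 semitones).
Down a perfect fourth from Eb4: Bb3 (5 semitones down).
Up a major seventh from Bb3: A4 (11 semitones up).

A4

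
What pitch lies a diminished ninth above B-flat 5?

C-double-flat 7

The ninth's letter: B up two letter names plus an octave → C.
Moving 12 semitones up from Bb5 (the size of a diminished ninth) reaches Cbb7.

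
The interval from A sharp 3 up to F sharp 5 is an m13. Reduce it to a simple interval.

Take out an octave (7 from the number): 13 − 7 = 6.
So a minor thirteenth is an octave plus a minor sixth. The quality is unchanged.

minor sixth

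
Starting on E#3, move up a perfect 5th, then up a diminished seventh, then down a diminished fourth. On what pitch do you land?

E#4

E#3 up a perfect fifth → B#3 (7 semitones).
Up a diminished seventh from B#3: A4 (9 semitones up).
A diminished fourth down from A4 is E#4.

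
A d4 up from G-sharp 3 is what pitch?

Counting four letter names up from G lands on C.
A diminished fourth spans 4 semitones, so from G#3 the target pitch is C4.

C 4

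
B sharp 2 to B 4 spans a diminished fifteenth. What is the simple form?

d8

Subtracting seven from the interval number removes an octave: 15 − 7 = 8.
Quality carries through unchanged, so the simple form is a diminished octave.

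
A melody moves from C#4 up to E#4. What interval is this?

C to E spans three letter names (C-D-E) — that makes it a third of some quality.
Counting semitones, C#4→E#4 is 4, which is the major third.

major 3rd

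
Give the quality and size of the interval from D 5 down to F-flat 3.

Descending from D5 to Fb3 is the same interval as ascending Fb3 to D5.
F to D spans six letter names (F-G-A-B-C-D), plus an octave — that makes it a thirteenth of some quality.
A major thirteenth would be 21 semitones; Fb3 to D5 is 22, one semitone wider, so the interval is augmented.
(Equivalently, a compound augmented sixth: an augmented sixth plus an octave.)

augmented thirteenth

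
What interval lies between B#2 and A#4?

B to A spans seven letter names (B-C-D-E-F-G-A), plus an octave, so the interval is some kind of fourteenth.
B#2 to A#4 is 22 semitones, a half step short of the major fourteenth (23), so this is minor.
(Equivalently, a compound minor seventh: a minor seventh plus an octave.)

minor fourteenth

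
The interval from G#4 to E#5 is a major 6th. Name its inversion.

Inverted interval numbers add to nine, so a sixth pairs with a third (6 + 3 = 9).
Quality inverts too: major becomes minor. That makes the inversion a minor third.

m3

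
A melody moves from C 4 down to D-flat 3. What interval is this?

Descending from C4 to Db3 is the same interval as ascending Db3 to C4.
D to C spans seven letter names (D-E-F-G-A-B-C) — that makes it a seventh of some quality.
Counting semitones, Db3→C4 is 11, which is the major seventh.

major 7th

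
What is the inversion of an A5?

diminished fourth

The rule of nine gives the new number: 9 − 5 = 4, so a fifth becomes a fourth.
And augmented becomes diminished under inversion, so we get a diminished fourth.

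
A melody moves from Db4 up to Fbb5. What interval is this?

diminished tenth

D to F spans three letter names (D-E-F), plus an octave: a tenth.
Db4 to Fbb5 spans 14 semitones — two semitones narrower than the major tenth (16) — giving a diminished tenth.
(Equivalently, a compound diminished third: a diminished third plus an octave.)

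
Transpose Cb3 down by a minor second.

Bb2

The second takes the letter from C down to B.
A minor second spans 1 semitone, so from Cb3 the target pitch is Bb2.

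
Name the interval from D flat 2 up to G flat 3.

P11

D to G spans four letter names (D-E-F-G), plus an octave — that makes it an eleventh of some quality.
Counting semitones, Db2→Gb3 is 17, which is the perfect eleventh.
(Equivalently, a compound perfect fourth: a perfect fourth plus an octave.)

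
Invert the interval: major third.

Interval numbers invert to sum to nine: 3 + 6 = 9, so a third inverts to a sixth.
The quality also flips — major becomes minor — giving a minor sixth.

m6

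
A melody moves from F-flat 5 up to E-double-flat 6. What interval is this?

F to E spans seven letter names (F-G-A-B-C-D-E) — that makes it a seventh of some quality.
At 10 semitones, Fb5→Ebb6 falls one short of a major seventh: minor.

minor seventh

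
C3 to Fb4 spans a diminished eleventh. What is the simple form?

Each octave removed subtracts seven from the number: 11 − 7 = 4.
So a diminished eleventh is an octave plus a diminished fourth. The quality is unchanged.

d4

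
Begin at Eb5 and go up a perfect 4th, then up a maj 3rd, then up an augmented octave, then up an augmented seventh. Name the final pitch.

B##7

Up a perfect fourth from Eb5: Ab5 (5 semitones up).
A major third up from Ab5 is C6.
An augmented octave up from C6 is C#7.
Up an augmented seventh from C#7: B##7 (12 semitones up).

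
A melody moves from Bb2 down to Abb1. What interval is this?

augmented ninth

Descending from Bb2 to Abb1 is the same interval as ascending Abb1 to Bb2.
A to B spans two letter names (A-B), plus an octave: a ninth.
The major ninth is 14 semitones; here we have 15, one semitone wider: augmented.
(Equivalently, a compound augmented second: an augmented second plus an octave.)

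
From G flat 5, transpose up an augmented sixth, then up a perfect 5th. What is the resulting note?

B 6

Up an augmented sixth from Gb5: E6 (10 semitones up).
E6 up a perfect fifth → B6 (7 semitones).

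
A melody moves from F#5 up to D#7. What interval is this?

major 13th

F to D spans six letter names (F-G-A-B-C-D), plus an octave: a thirteenth.
Counting semitones, F#5→D#7 is 21, which is the major thirteenth.
(Equivalently, a compound major sixth: a major sixth plus an octave.)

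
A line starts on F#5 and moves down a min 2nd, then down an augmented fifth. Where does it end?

A4

F#5 down a minor second → E#5 (1 semitone).
An augmented fifth down from E#5 is A4.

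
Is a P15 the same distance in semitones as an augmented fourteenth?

Yes

A perfect fifteenth spans 24 semitones, and an augmented fourteenth also spans 24 semitones — they're enharmonic.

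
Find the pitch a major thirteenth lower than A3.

C2

The thirteenth's letter: A down six letter names plus an octave → C.
A major thirteenth spans 21 semitones, so from A3 the target pitch is C2.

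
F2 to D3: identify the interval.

F to D spans six letter names (F-G-A-B-C-D): a sixth.
Counting semitones, F2→D3 is 9, which is the major sixth.

major sixth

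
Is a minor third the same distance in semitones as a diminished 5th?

No

A minor third is 3 semitones but a diminished fifth is 6 semitones — different sizes.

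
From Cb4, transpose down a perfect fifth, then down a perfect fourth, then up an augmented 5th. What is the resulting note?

Cb4 down a perfect fifth → Fb3 (7 semitones).
A perfect fourth down from Fb3 is Cb3.
Cb3 up an augmented fifth → G3 (8 semitones).

G3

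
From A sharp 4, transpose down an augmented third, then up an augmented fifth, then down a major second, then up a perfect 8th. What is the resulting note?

B 5

Down an augmented third from A#4: F4 (5 semitones down).
An augmented fifth up from F4 is C#5.
A major second down from C#5 is B4.
B4 up a perfect octave → B5 (12 semitones).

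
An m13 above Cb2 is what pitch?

The thirteenth's letter: C up six letter names plus an octave → A.
A minor thirteenth is 20 semitones; 20 semitones up from Cb2 gives Abb3.

Abb3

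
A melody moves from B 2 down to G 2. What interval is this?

Descending from B2 to G2 is the same interval as ascending G2 to B2.
G to B spans three letter names (G-A-B): a third.
G2 to B2 is 4 semitones, matching the major third exactly, so the quality is major.

major 3rd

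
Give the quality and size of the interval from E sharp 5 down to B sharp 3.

perfect eleventh

Descending from E#5 to B#3 is the same interval as ascending B#3 to E#5.
B to E spans four letter names (B-C-D-E), plus an octave — that makes it an eleventh of some quality.
Counting semitones, B#3→E#5 is 17, which is the perfect eleventh.
(Equivalently, a compound perfect fourth: a perfect fourth plus an octave.)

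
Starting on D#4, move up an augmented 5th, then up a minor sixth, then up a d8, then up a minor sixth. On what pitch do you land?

D7

D#4 up an augmented fifth → A##4 (8 semitones).
A##4 up a minor sixth → F##5 (8 semitones).
Up a diminished octave from F##5: F#6 (11 semitones up).
Up a minor sixth from F#6: D7 (8 semitones up).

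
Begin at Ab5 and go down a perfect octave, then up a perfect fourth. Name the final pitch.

Db5

A perfect octave down from Ab5 is Ab4.
Up a perfect fourth from Ab4: Db5 (5 semitones up).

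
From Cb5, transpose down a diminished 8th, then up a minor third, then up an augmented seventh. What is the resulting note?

Cb5 down a diminished octave → C4 (11 semitones).
Up a minor third from C4: Eb4 (3 semitones up).
An augmented seventh up from Eb4 is D#5.

D#5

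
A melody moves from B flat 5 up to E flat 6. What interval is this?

B to E spans four letter names (B-C-D-E), so the interval is some kind of fourth.
Counting semitones, Bb5→Eb6 is 5, which is the perfect fourth.

perfect fourth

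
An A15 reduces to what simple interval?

Take out an octave (7 from the number): 15 − 7 = 8.
Quality carries through unchanged, so the simple form is an augmented octave.

augmented 8th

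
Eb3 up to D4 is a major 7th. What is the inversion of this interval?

Interval numbers invert to sum to nine: 7 + 2 = 9, so a seventh inverts to a second.
And major becomes minor under inversion, so we get a minor second.

minor 2nd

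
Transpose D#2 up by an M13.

Counting six letter names plus an octave up from D lands on B.
Moving 21 semitones up from D#2 (the size of a major thirteenth) reaches B#3.

B#3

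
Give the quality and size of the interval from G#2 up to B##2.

augmented third

G to B spans three letter names (G-A-B): a third.
G#2 to B##2 spans 5 semitones — one semitone wider than the major third (4) — giving an augmented third.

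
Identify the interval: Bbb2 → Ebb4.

B to E spans four letter names (B-C-D-E), plus an octave: an eleventh.
Bbb2 to Ebb4 is 17 semitones, matching the perfect eleventh exactly, so the quality is perfect.
(Equivalently, a compound perfect fourth: a perfect fourth plus an octave.)

P11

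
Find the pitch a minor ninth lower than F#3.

Counting two letter names plus an octave down from F lands on E.
A minor ninth spans 13 semitones, so from F#3 the target pitch is E#2.

E#2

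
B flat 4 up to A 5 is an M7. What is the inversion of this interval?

Interval numbers invert to sum to nine: 7 + 2 = 9, so a seventh inverts to a second.
The quality also flips — major becomes minor — giving a minor second.

minor 2nd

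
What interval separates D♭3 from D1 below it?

diminished fifteenth

Descending from Db3 to D1 is the same interval as ascending D1 to Db3.
D to D is the same letter name, plus 2 octaves: a fifteenth.
The perfect fifteenth is 24 semitones; here we have 23, one semitone narrower: diminished.
(Equivalently, a compound diminished octave: a diminished octave plus an octave.)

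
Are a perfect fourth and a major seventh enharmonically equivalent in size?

5 semitones (perfect fourth) vs 11 semitones (major seventh): not equal.

No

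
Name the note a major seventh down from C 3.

D-flat 2

Seven letter names down from C: D.
A major seventh spans 11 semitones, so from C3 the target pitch is Db2.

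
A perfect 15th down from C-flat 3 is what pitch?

C-flat 1

The letter stays C (same as the start), shifted two octaves down.
Moving 24 semitones down from Cb3 (the size of a perfect fifteenth) reaches Cb1.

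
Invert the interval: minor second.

Interval numbers invert to sum to nine: 2 + 7 = 9, so a second inverts to a seventh.
The quality also flips — minor becomes major — giving a major seventh.

major seventh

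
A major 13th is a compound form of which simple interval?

major 6th

Subtracting seven from the interval number removes an octave: 13 − 7 = 6.
That makes a major thirteenth a compound major sixth — an octave plus a major sixth.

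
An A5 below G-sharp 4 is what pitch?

C 4

The fifth takes the letter from G down to C.
An augmented fifth spans 8 semitones, so from G#4 the target pitch is C4.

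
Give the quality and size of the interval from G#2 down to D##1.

Descending from G#2 to D##1 is the same interval as ascending D##1 to G#2.
D to G spans four letter names (D-E-F-G), plus an octave: an eleventh.
D##1 to G#2 spans 16 semitones — one semitone narrower than the perfect eleventh (17) — giving a diminished eleventh.
(Equivalently, a compound diminished fourth: a diminished fourth plus an octave.)

diminished eleventh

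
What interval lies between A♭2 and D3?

A to D spans four letter names (A-B-C-D), so the interval is some kind of fourth.
A perfect fourth would be 5 semitones; Ab2 to D3 is 6, one semitone wider, so the interval is augmented.

A4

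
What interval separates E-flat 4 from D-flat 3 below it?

Descending from Eb4 to Db3 is the same interval as ascending Db3 to Eb4.
D to E spans two letter names (D-E), plus an octave — that makes it a ninth of some quality.
Db3 to Eb4 is 14 semitones, matching the major ninth exactly, so the quality is major.
(Equivalently, a compound major second: a major second plus an octave.)

major ninth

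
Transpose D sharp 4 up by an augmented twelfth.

A double-sharp 5

Counting five letter names plus an octave up from D lands on A.
Moving 20 semitones up from D#4 (the size of an augmented twelfth) reaches A##5.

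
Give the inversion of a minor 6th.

Inverted interval numbers add to nine, so a sixth pairs with a third (6 + 3 = 9).
And minor becomes major under inversion, so we get a major third.

M3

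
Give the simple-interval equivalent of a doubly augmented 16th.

Subtracting seven from the interval number removes an octave: 16 − 14 = 2.
Quality carries through unchanged, so the simple form is a doubly augmented second.

doubly augmented 2nd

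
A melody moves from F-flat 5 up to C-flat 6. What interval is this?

F to C spans five letter names (F-G-A-B-C), so the interval is some kind of fifth.
Fb5 to Cb6 is 7 semitones, matching the perfect fifth exactly, so the quality is perfect.

perfect fifth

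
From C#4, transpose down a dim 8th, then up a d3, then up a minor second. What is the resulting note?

F3

Down a diminished octave from C#4: C##3 (11 semitones down).
A diminished third up from C##3 is E3.
Up a minor second from E3: F3 (1 semitone up).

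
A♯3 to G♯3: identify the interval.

Descending from A#3 to G#3 is the same interval as ascending G#3 to A#3.
G to A spans two letter names (G-A) — that makes it a second of some quality.
G#3 to A#3 is 2 semitones, matching the major second exactly, so the quality is major.

M2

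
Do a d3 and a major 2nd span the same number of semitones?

A diminished third = 2 semitones = a major second; enharmonically equal.

Yes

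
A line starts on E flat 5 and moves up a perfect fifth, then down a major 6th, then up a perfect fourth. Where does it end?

G flat 5

A perfect fifth up from Eb5 is Bb5.
Bb5 down a major sixth → Db5 (9 semitones).
Db5 up a perfect fourth → Gb5 (5 semitones).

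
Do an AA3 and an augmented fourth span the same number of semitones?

Yes

Both span 6 semitones: a doubly augmented third and an augmented fourth are the same chromatic distance.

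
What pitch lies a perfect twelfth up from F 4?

C 6

Five letters up from F (plus an octave) reaches C.
Moving 19 semitones up from F4 (the size of a perfect twelfth) reaches C6.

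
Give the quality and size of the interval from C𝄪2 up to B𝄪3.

major fourteenth

C to B spans seven letter names (C-D-E-F-G-A-B), plus an octave — that makes it a fourteenth of some quality.
The major fourteenth spans 23 semitones, and C##2 to B##3 is exactly 23 semitones — so this is a major fourteenth.
(Equivalently, a compound major seventh: a major seventh plus an octave.)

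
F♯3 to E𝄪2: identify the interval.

diminished 9th

Descending from F#3 to E##2 is the same interval as ascending E##2 to F#3.
E to F spans two letter names (E-F), plus an octave: a ninth.
The major ninth is 14 semitones; here we have 12, two semitones narrower: diminished.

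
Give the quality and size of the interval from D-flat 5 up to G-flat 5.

perfect fourth

D to G spans four letter names (D-E-F-G) — that makes it a fourth of some quality.
Counting semitones, Db5→Gb5 is 5, which is the perfect fourth.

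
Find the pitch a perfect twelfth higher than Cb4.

Gb5

Five letters up from C (plus an octave) reaches G.
Moving 19 semitones up from Cb4 (the size of a perfect twelfth) reaches Gb5.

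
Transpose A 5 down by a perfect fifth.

Counting five letter names down from A lands on D.
Moving 7 semitones down from A5 (the size of a perfect fifth) reaches D5.

D 5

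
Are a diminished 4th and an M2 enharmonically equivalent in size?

No

4 semitones (diminished fourth) vs 2 semitones (major second): not equal.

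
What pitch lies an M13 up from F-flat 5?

Six letters up from F (plus an octave) reaches D.
A major thirteenth is 21 semitones; 21 semitones up from Fb5 gives Db7.

D-flat 7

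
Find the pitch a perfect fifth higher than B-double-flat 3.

The fifth takes the letter from B up to F.
A perfect fifth is 7 semitones; 7 semitones up from Bbb3 gives Fb4.

F-flat 4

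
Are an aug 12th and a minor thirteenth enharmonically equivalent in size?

Yes

An augmented twelfth spans 20 semitones, and a minor thirteenth also spans 20 semitones — they're enharmonic.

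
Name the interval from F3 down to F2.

P8

Descending from F3 to F2 is the same interval as ascending F2 to F3.
F to F is the same letter name, plus an octave: an octave.
F2 to F3 is 12 semitones, matching the perfect octave exactly, so the quality is perfect.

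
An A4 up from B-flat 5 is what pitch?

The fourth takes the letter from B up to E.
An augmented fourth spans 6 semitones, so from Bb5 the target pitch is E6.

E 6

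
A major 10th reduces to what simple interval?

major 3rd

Take out an octave (7 from the number): 10 − 7 = 3.
So a major tenth is an octave plus a major third. The quality is unchanged.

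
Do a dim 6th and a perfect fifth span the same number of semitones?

Yes

A diminished sixth = 7 semitones = a perfect fifth; enharmonically equal.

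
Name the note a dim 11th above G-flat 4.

C-double-flat 6

The eleventh's letter: G up four letter names plus an octave → C.
A diminished eleventh is 16 semitones; 16 semitones up from Gb4 gives Cbb6.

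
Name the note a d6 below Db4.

Counting six letter names down from D lands on F.
A diminished sixth is 7 semitones; 7 semitones down from Db4 gives F#3.

F#3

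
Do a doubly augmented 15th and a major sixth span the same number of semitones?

No

A doubly augmented fifteenth is 26 semitones but a major sixth is 9 semitones — different sizes.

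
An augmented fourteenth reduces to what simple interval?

Take out an octave (7 from the number): 14 − 7 = 7.
So an augmented fourteenth is an octave plus an augmented seventh. The quality is unchanged.

augmented 7th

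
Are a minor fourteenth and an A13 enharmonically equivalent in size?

Both span 22 semitones: a minor fourteenth and an augmented thirteenth are the same chromatic distance.

Yes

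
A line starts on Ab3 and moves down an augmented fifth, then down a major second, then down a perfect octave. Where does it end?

Down an augmented fifth from Ab3: Dbb3 (8 semitones down).
Dbb3 down a major second → Cbb3 (2 semitones).
Cbb3 down a perfect octave → Cbb2 (12 semitones).

Cbb2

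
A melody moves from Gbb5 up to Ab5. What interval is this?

G to A spans two letter names (G-A): a second.
Gbb5 to Ab5 spans 3 semitones — one semitone wider than the major second (2) — giving an augmented second.

augmented 2nd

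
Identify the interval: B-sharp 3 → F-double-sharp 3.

perfect 4th

Descending from B#3 to F##3 is the same interval as ascending F##3 to B#3.
F to B spans four letter names (F-G-A-B), so the interval is some kind of fourth.
The perfect fourth spans 5 semitones, and F##3 to B#3 is exactly 5 semitones — so this is a perfect fourth.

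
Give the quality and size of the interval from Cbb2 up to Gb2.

C to G spans five letter names (C-D-E-F-G): a fifth.
A perfect fifth would be 7 semitones; Cbb2 to Gb2 is 8, one semitone wider, so the interval is augmented.

augmented fifth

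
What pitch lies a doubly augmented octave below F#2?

Fb1

The letter stays F (same as the start), shifted an octave down.
Moving 14 semitones down from F#2 (the size of a doubly augmented octave) reaches Fb1.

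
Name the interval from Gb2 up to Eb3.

G to E spans six letter names (G-A-B-C-D-E), so the interval is some kind of sixth.
The major sixth spans 9 semitones, and Gb2 to Eb3 is exactly 9 semitones — so this is a major sixth.

major sixth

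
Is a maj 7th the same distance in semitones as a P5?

A major seventh spans 11 semitones; a perfect fifth spans 7 semitones. They differ by 4.

No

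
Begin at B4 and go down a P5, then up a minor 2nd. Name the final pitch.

Down a perfect fifth from B4: E4 (7 semitones down).
Up a minor second from E4: F4 (1 semitone up).

F4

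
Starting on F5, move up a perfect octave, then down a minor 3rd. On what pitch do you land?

D6

A perfect octave up from F5 is F6.
A minor third down from F6 is D6.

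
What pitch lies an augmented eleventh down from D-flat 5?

A-double-flat 3

The eleventh's letter: D down four letter names plus an octave → A.
An augmented eleventh spans 18 semitones, so from Db5 the target pitch is Abb3.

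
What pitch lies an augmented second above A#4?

B##4

The second takes the letter from A up to B.
An augmented second is 3 semitones; 3 semitones up from A#4 gives B##4.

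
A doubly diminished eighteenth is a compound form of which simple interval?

dd4

Each octave removed subtracts seven from the number: 18 − 14 = 4.
That makes a doubly diminished eighteenth a compound doubly diminished fourth — 2 octaves plus a doubly diminished fourth.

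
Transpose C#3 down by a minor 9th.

Counting two letter names plus an octave down from C lands on B.
Moving 13 semitones down from C#3 (the size of a minor ninth) reaches B#1.

B#1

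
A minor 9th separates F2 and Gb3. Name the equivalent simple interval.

Take out an octave (7 from the number): 9 − 7 = 2.
That makes a minor ninth a compound minor second — an octave plus a minor second.

minor second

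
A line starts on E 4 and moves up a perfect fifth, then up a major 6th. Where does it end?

Up a perfect fifth from E4: B4 (7 semitones up).
A major sixth up from B4 is G#5.

G sharp 5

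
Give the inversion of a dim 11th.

augmented 5th

First reduce the compound diminished eleventh to its simple form, a diminished fourth.
Inverted interval numbers add to nine, so a fourth pairs with a fifth (4 + 5 = 9).
Quality inverts too: diminished becomes augmented. That makes the inversion an augmented fifth.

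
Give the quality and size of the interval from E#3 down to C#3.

Descending from E#3 to C#3 is the same interval as ascending C#3 to E#3.
C to E spans three letter names (C-D-E) — that makes it a third of some quality.
C#3 to E#3 is 4 semitones, matching the major third exactly, so the quality is major.

major 3rd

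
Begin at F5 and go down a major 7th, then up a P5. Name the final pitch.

A major seventh down from F5 is Gb4.
Gb4 up a perfect fifth → Db5 (7 semitones).

Db5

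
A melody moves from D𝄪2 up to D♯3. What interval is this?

d8

D to D is the same letter name, plus an octave — that makes it an octave of some quality.
D##2 to D#3 spans 11 semitones — one semitone narrower than the perfect octave (12) — giving a diminished octave.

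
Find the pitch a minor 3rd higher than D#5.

The third takes the letter from D up to F.
Moving 3 semitones up from D#5 (the size of a minor third) reaches F#5.

F#5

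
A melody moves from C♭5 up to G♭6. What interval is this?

P12

C to G spans five letter names (C-D-E-F-G), plus an octave — that makes it a twelfth of some quality.
Counting semitones, Cb5→Gb6 is 19, which is the perfect twelfth.
(Equivalently, a compound perfect fifth: a perfect fifth plus an octave.)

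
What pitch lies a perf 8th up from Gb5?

Gb6

An octave keeps the letter name G, an octave up from G.
A perfect octave is 12 semitones; 12 semitones up from Gb5 gives Gb6.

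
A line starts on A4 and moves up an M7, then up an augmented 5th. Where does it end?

D##6

A major seventh up from A4 is G#5.
G#5 up an augmented fifth → D##6 (8 semitones).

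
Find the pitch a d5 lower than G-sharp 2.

C-double-sharp 2

The fifth takes the letter from G down to C.
A diminished fifth spans 6 semitones, so from G#2 the target pitch is C##2.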